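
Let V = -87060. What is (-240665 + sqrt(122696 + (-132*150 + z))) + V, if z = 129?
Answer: -327725 + 5*sqrt(4121) ≈ -3.2740e+5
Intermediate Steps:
(-240665 + sqrt(122696 + (-132*150 + z))) + V = (-240665 + sqrt(122696 + (-132*150 + 129))) - 87060 = (-240665 + sqrt(122696 + (-19800 + 129))) - 87060 = (-240665 + sqrt(122696 - 19671)) - 87060 = (-240665 + sqrt(103025)) - 87060 = (-240665 + 5*sqrt(4121)) - 87060 = -327725 + 5*sqrt(4121)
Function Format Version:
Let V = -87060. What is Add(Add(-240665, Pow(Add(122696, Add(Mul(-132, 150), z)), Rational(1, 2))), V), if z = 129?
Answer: Add(-327725, Mul(5, Pow(4121, Rational(1, 2)))) ≈ -3.2740e+5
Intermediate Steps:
Add(Add(-240665, Pow(Add(122696, Add(Mul(-132, 150), z)), Rational(1, 2))), V) = Add(Add(-240665, Pow(Add(122696, Add(Mul(-132, 150), 129)), Rational(1, 2))), -87060) = Add(Add(-240665, Pow(Add(122696, Add(-19800, 129)), Rational(1, 2))), -87060) = Add(Add(-240665, Pow(Add(122696, -19671), Rational(1, 2))), -87060) = Add(Add(-240665, Pow(103025, Rational(1, 2))), -87060) = Add(Add(-240665, Mul(5, Pow(4121, Rational(1, 2)))), -87060) = Add(-327725, Mul(5, Pow(4121, Rational(1, 2))))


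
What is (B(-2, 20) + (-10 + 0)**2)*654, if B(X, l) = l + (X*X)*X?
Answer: 73248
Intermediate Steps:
B(X, l) = l + X**3 (B(X, l) = l + X**2*X = l + X**3)
(B(-2, 20) + (-10 + 0)**2)*654 = ((20 + (-2)**3) + (-10 + 0)**2)*654 = ((20 - 8) + (-10)**2)*654 = (12 + 100)*654 = 112*654 = 73248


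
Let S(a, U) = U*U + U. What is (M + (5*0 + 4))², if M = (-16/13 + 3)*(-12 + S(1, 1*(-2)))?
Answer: 31684/169 ≈ 187.48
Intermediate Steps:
S(a, U) = U + U² (S(a, U) = U² + U = U + U²)
M = -230/13 (M = (-16/13 + 3)*(-12 + (1*(-2))*(1 + 1*(-2))) = (-16*1/13 + 3)*(-12 - 2*(1 - 2)) = (-16/13 + 3)*(-12 - 2*(-1)) = 23*(-12 + 2)/13 = (23/13)*(-10) = -230/13 ≈ -17.692)
(M + (5*0 + 4))² = (-230/13 + (5*0 + 4))² = (-230/13 + (0 + 4))² = (-230/13 + 4)² = (-178/13)² = 31684/169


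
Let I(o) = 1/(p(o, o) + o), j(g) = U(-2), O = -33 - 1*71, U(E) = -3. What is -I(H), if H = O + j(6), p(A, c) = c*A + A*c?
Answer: -1/22791 ≈ -4.3877e-5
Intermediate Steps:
O = -104 (O = -33 - 71 = -104)
p(A, c) = 2*A*c (p(A, c) = A*c + A*c = 2*A*c)
j(g) = -3
H = -107 (H = -104 - 3 = -107)
I(o) = 1/(o + 2*o²) (I(o) = 1/(2*o*o + o) = 1/(2*o² + o) = 1/(o + 2*o²))
-I(H) = -1/((-107)*(1 + 2*(-107))) = -(-1)/(107*(1 - 214)) = -(-1)/(107*(-213)) = -(-1)*(-1)/(107*213) = -1*1/22791 = -1/22791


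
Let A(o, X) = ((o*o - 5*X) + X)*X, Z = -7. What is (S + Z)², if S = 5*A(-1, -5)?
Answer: 283024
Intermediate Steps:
A(o, X) = X*(o² - 4*X) (A(o, X) = ((o² - 5*X) + X)*X = (o² - 4*X)*X = X*(o² - 4*X))
S = -525 (S = 5*(-5*((-1)² - 4*(-5))) = 5*(-5*(1 + 20)) = 5*(-5*21) = 5*(-105) = -525)
(S + Z)² = (-525 - 7)² = (-532)² = 283024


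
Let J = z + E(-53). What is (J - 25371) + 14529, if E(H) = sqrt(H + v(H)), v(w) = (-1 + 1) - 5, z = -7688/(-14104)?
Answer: -19113485/1763 + I*sqrt(58) ≈ -10841.0 + 7.6158*I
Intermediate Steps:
z = 961/1763 (z = -7688*(-1/14104) = 961/1763 ≈ 0.54509)
v(w) = -5 (v(w) = 0 - 5 = -5)
E(H) = sqrt(-5 + H) (E(H) = sqrt(H - 5) = sqrt(-5 + H))
J = 961/1763 + I*sqrt(58) (J = 961/1763 + sqrt(-5 - 53) = 961/1763 + sqrt(-58) = 961/1763 + I*sqrt(58) ≈ 0.54509 + 7.6158*I)
(J - 25371) + 14529 = ((961/1763 + I*sqrt(58)) - 25371) + 14529 = (-44728112/1763 + I*sqrt(58)) + 14529 = -19113485/1763 + I*sqrt(58)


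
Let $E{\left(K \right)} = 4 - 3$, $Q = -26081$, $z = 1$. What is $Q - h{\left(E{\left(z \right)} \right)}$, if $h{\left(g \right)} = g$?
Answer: $-26082$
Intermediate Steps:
$E{\left(K \right)} = 1$
$Q - h{\left(E{\left(z \right)} \right)} = -26081 - 1 = -26082$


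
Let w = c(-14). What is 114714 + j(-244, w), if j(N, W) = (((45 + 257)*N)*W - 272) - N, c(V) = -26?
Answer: 2030574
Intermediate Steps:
w = -26
j(N, W) = -272 - N + 302*N*W (j(N, W) = ((302*N)*W - 272) - N = (302*N*W - 272) - N = (-272 + 302*N*W) - N = -272 - N + 302*N*W)
114714 + j(-244, w) = 114714 + (-272 - 1*(-244) + 302*(-244)*(-26)) = 114714 + (-272 + 244 + 1915888) = 114714 + 1915860 = 2030574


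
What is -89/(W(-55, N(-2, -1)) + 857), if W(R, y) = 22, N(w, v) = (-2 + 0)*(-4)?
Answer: -89/879 ≈ -0.10125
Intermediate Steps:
N(w, v) = 8 (N(w, v) = -2*(-4) = 8)
-89/(W(-55, N(-2, -1)) + 857) = -89/(22 + 857) = -89/879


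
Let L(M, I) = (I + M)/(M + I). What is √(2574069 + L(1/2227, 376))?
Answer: √2574070 ≈ 1604.4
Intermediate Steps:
L(M, I) = 1 (L(M, I) = (I + M)/(I + M) = 1)
√(2574069 + L(1/2227, 376)) = √(2574069 + 1) = √2574070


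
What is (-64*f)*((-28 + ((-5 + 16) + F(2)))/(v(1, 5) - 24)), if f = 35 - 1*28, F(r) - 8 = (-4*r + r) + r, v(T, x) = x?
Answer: -5824/19 ≈ -306.53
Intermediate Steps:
F(r) = 8 - 2*r (F(r) = 8 + ((-4*r + r) + r) = 8 + (-3*r + r) = 8 - 2*r)
f = 7 (f = 35 - 28 = 7)
(-64*f)*((-28 + ((-5 + 16) + F(2)))/(v(1, 5) - 24)) = (-64*7)*((-28 + ((-5 + 16) + (8 - 2*2)))/(5 - 24)) = -448*(-28 + (11 + (8 - 4)))/(-19) = -448*(-28 + (11 + 4))*(-1)/19 = -448*(-28 + 15)*(-1)/19 = -(-5824)*(-1)/19 = -448*13/19 = -5824/19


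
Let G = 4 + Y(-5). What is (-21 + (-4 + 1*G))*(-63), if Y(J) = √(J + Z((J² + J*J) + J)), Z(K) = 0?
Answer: 1323 - 63*I*√5 ≈ 1323.0 - 140.87*I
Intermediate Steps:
Y(J) = √J (Y(J) = √(J + 0) = √J)
G = 4 + I*√5 (G = 4 + √(-5) = 4 + I*√5 ≈ 4.0 + 2.2361*I)
(-21 + (-4 + 1*G))*(-63) = (-21 + (-4 + 1*(4 + I*√5)))*(-63) = (-21 + (-4 + (4 + I*√5)))*(-63) = (-21 + I*√5)*(-63) = 1323 - 63*I*√5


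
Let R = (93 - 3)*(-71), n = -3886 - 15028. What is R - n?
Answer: 12524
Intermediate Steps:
n = -18914
R = -6390 (R = 90*(-71) = -6390)
R - n = -6390 - 1*(-18914) = -6390 + 18914 = 12524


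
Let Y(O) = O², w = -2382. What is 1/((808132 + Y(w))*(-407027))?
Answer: -1/2638371807512 ≈ -3.7902e-13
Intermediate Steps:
1/((808132 + Y(w))*(-407027)) = 1/((808132 + (-2382)²)*(-407027)) = -1/407027/(808132 + 5673924) = -1/407027/6482056 = (1/6482056)*(-1/407027) = -1/2638371807512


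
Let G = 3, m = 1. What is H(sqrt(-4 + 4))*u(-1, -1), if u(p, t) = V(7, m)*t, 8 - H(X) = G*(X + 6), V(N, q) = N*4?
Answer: 280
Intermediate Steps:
V(N, q) = 4*N
H(X) = -10 - 3*X (H(X) = 8 - 3*(X + 6) = 8 - 3*(6 + X) = 8 - (18 + 3*X) = 8 + (-18 - 3*X) = -10 - 3*X)
u(p, t) = 28*t (u(p, t) = (4*7)*t = 28*t)
H(sqrt(-4 + 4))*u(-1, -1) = (-10 - 3*sqrt(-4 + 4))*(28*(-1)) = (-10 - 3*sqrt(0))*(-28) = (-10 - 3*0)*(-28) = (-10 + 0)*(-28) = -10*(-28) = 280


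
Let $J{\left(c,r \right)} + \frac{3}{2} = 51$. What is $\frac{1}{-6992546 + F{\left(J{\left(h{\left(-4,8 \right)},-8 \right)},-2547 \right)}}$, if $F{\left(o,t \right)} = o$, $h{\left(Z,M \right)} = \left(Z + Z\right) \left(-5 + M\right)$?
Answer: $- \frac{2}{13984993} \approx -1.4301 \cdot 10^{-7}$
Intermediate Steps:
$h{\left(Z,M \right)} = 2 Z \left(-5 + M\right)$
$J{\left(c,r \right)} = \frac{99}{2}$ ($J{\left(c,r \right)} = - \frac{3}{2} + 51 = \frac{99}{2}$)
$\frac{1}{-6992546 + F{\left(J{\left(h{\left(-4,8 \right)},-8 \right)},-2547 \right)}} = \frac{1}{-6992546 + \frac{99}{2}} = \frac{1}{- \frac{13984993}{2}} = - \frac{2}{13984993}$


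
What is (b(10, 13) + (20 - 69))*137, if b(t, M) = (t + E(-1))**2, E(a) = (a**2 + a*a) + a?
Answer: 9864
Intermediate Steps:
E(a) = a + 2*a**2 (E(a) = (a**2 + a**2) + a = 2*a**2 + a = a + 2*a**2)
b(t, M) = (1 + t)**2 (b(t, M) = (t - (1 + 2*(-1)))**2 = (t - (1 - 2))**2 = (t - 1*(-1))**2 = (t + 1)**2 = (1 + t)**2)
(b(10, 13) + (20 - 69))*137 = ((1 + 10)**2 + (20 - 69))*137 = (11**2 - 49)*137 = (121 - 49)*137 = 72*137 = 9864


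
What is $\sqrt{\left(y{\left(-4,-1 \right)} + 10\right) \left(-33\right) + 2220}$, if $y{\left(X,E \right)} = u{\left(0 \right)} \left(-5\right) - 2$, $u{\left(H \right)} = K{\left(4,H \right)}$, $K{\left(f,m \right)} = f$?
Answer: $2 \sqrt{654} \approx 51.147$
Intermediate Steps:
$u{\left(H \right)} = 4$
$y{\left(X,E \right)} = -22$ ($y{\left(X,E \right)} = 4 \left(-5\right) - 2 = -20 - 2 = -22$)
$\sqrt{\left(y{\left(-4,-1 \right)} + 10\right) \left(-33\right) + 2220} = \sqrt{\left(-22 + 10\right) \left(-33\right) + 2220} = \sqrt{\left(-12\right) \left(-33\right) + 2220} = \sqrt{396 + 2220} = \sqrt{2616} = 2 \sqrt{654}$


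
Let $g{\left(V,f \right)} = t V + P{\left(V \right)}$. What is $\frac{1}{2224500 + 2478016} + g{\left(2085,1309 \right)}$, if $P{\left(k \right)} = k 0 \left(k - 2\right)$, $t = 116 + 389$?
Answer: $\frac{4951396659301}{4702516} \approx 1.0529 \cdot 10^{6}$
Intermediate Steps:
$t = 505$
$P{\left(k \right)} = 0$ ($P{\left(k \right)} = 0 \left(-2 + k\right) = 0$)
$g{\left(V,f \right)} = 505 V$ ($g{\left(V,f \right)} = 505 V + 0 = 505 V$)
$\frac{1}{2224500 + 2478016} + g{\left(2085,1309 \right)} = \frac{1}{2224500 + 2478016} + 505 \cdot 2085 = \frac{1}{4702516} + 1052925 = \frac{4951396659301}{4702516}$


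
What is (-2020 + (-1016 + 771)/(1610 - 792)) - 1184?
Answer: -2621117/818 ≈ -3204.3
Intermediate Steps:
(-2020 + (-1016 + 771)/(1610 - 792)) - 1184 = (-2020 - 245/818) - 1184 = -1652605/818 - 1184 = -2621117/818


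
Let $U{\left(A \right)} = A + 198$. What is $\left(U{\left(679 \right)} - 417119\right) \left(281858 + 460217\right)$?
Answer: $-308882782150$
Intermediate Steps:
$U{\left(A \right)} = 198 + A$
$\left(U{\left(679 \right)} - 417119\right) \left(281858 + 460217\right) = \left(\left(198 + 679\right) - 417119\right) \left(281858 + 460217\right) = \left(877 - 417119\right) 742075 = \left(-416242\right) 742075 = -308882782150$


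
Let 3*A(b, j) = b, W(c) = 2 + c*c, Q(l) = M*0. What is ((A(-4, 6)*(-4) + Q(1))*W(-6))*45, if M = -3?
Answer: 9120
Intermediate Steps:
Q(l) = 0 (Q(l) = -3*0 = 0)
W(c) = 2 + c**2
A(b, j) = b/3
((A(-4, 6)*(-4) + Q(1))*W(-6))*45 = ((((1/3)*(-4))*(-4) + 0)*(2 + (-6)**2))*45 = ((-4/3*(-4) + 0)*(2 + 36))*45 = ((16/3 + 0)*38)*45 = ((16/3)*38)*45 = (608/3)*45 = 9120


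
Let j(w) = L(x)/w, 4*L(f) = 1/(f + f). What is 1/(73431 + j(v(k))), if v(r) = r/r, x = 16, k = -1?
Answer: 128/9399169 ≈ 1.3618e-5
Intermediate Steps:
L(f) = 1/(8*f) (L(f) = 1/(4*(f + f)) = 1/(4*((2*f))) = (1/(2*f))/4 = 1/(8*f))
v(r) = 1
j(w) = 1/(128*w) (j(w) = ((⅛)/16)/w = ((⅛)*(1/16))/w = 1/(128*w))
1/(73431 + j(v(k))) = 1/(73431 + (1/128)/1) = 1/(73431 + (1/128)*1) = 1/(73431 + 1/128) = 1/(9399169/128) = 128/9399169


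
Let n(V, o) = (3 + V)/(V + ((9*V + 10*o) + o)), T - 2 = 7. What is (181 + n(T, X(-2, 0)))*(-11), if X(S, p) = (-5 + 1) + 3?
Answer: -157421/79 ≈ -1992.7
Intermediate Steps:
X(S, p) = -1 (X(S, p) = -4 + 3 = -1)
T = 9 (T = 2 + 7 = 9)
n(V, o) = (3 + V)/(10*V + 11*o) (n(V, o) = (3 + V)/(V + (9*V + 11*o)) = (3 + V)/(10*V + 11*o))
(181 + n(T, X(-2, 0)))*(-11) = (181 + (3 + 9)/(10*9 + 11*(-1)))*(-11) = (181 + 12/(90 - 11))*(-11) = (181 + 12/79)*(-11) = (14311/79)*(-11) = -157421/79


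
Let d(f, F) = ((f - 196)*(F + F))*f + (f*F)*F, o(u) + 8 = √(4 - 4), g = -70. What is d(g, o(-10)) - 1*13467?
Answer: -315867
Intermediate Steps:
o(u) = -8 (o(u) = -8 + √(4 - 4) = -8 + √0 = -8 + 0 = -8)
d(f, F) = f*F² + 2*F*f*(-196 + f) (d(f, F) = ((-196 + f)*(2*F))*f + (F*f)*F = (2*F*(-196 + f))*f + f*F² = 2*F*f*(-196 + f) + f*F² = f*F² + 2*F*f*(-196 + f))
d(g, o(-10)) - 1*13467 = -8*(-70)*(-392 - 8 + 2*(-70)) - 1*13467 = -8*(-70)*(-392 - 8 - 140) - 13467 = -8*(-70)*(-540) - 13467 = -302400 - 13467 = -315867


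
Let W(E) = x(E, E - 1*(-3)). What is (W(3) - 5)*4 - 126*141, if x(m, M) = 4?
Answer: -17770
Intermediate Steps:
W(E) = 4
(W(3) - 5)*4 - 126*141 = (4 - 5)*4 - 126*141 = -1*4 - 17766 = -4 - 17766 = -17770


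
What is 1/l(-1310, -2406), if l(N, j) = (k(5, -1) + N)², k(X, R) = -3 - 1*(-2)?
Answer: 1/1718721 ≈ 5.8183e-7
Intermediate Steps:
k(X, R) = -1 (k(X, R) = -3 + 2 = -1)
l(N, j) = (-1 + N)²
1/l(-1310, -2406) = 1/((-1 - 1310)²) = 1/((-1311)²) = 1/1718721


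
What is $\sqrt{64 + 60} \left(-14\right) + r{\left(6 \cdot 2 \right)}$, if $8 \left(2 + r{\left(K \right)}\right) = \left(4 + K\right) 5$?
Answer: $8 - 28 \sqrt{31} \approx -147.9$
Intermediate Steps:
$r{\left(K \right)} = \frac{1}{2} + \frac{5 K}{8}$ ($r{\left(K \right)} = -2 + \frac{\left(4 + K\right) 5}{8} = -2 + \frac{20 + 5 K}{8} = -2 + \left(\frac{5}{2} + \frac{5 K}{8}\right) = \frac{1}{2} + \frac{5 K}{8}$)
$\sqrt{64 + 60} \left(-14\right) + r{\left(6 \cdot 2 \right)} = \sqrt{64 + 60} \left(-14\right) + \left(\frac{1}{2} + \frac{5 \cdot 6 \cdot 2}{8}\right) = \sqrt{124} \left(-14\right) + \left(\frac{1}{2} + \frac{5}{8} \cdot 12\right) = 2 \sqrt{31} \left(-14\right) + \left(\frac{1}{2} + \frac{15}{2}\right) = - 28 \sqrt{31} + 8 = 8 - 28 \sqrt{31}$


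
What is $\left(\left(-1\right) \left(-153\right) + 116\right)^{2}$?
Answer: $72361$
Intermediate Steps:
$\left(\left(-1\right) \left(-153\right) + 116\right)^{2} = \left(153 + 116\right)^{2} = 269^{2} = 72361$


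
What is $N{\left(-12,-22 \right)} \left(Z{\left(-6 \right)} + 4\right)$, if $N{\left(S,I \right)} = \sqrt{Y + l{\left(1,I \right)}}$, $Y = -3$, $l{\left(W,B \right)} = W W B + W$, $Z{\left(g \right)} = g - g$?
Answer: $8 i \sqrt{6} \approx 19.596 i$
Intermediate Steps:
$Z{\left(g \right)} = 0$
$l{\left(W,B \right)} = W + B W^{2}$ ($l{\left(W,B \right)} = W^{2} B + W = B W^{2} + W = W + B W^{2}$)
$N{\left(S,I \right)} = \sqrt{-2 + I}$ ($N{\left(S,I \right)} = \sqrt{-3 + 1 \left(1 + I 1\right)} = \sqrt{-3 + 1 \left(1 + I\right)} = \sqrt{-3 + \left(1 + I\right)} = \sqrt{-2 + I}$)
$N{\left(-12,-22 \right)} \left(Z{\left(-6 \right)} + 4\right) = \sqrt{-2 - 22} \left(0 + 4\right) = \sqrt{-24} \cdot 4 = 2 i \sqrt{6} \cdot 4 = 8 i \sqrt{6}$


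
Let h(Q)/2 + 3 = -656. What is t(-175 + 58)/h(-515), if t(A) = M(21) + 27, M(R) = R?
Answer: -24/659 ≈ -0.036419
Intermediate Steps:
h(Q) = -1318 (h(Q) = -6 + 2*(-656) = -6 - 1312 = -1318)
t(A) = 48 (t(A) = 21 + 27 = 48)
t(-175 + 58)/h(-515) = 48/(-1318) = 48*(-1/1318) = -24/659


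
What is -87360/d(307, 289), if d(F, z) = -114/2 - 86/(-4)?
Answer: 174720/71 ≈ 2460.8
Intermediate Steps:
d(F, z) = -71/2 (d(F, z) = -114*½ - 86*(-¼) = -57 + 43/2 = -71/2)
-87360/d(307, 289) = -87360/(-71/2) = -87360*(-2/71) = 174720/71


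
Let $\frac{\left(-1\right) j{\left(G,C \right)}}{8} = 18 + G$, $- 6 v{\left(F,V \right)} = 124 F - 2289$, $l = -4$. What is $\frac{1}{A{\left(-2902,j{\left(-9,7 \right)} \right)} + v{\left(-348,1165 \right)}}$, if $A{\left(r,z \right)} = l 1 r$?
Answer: $\frac{2}{38363} \approx 5.2134 \cdot 10^{-5}$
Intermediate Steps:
$v{\left(F,V \right)} = \frac{763}{2} - \frac{62 F}{3}$ ($v{\left(F,V \right)} = - \frac{124 F - 2289}{6} = - \frac{-2289 + 124 F}{6} = \frac{763}{2} - \frac{62 F}{3}$)
$j{\left(G,C \right)} = -144 - 8 G$ ($j{\left(G,C \right)} = - 8 \left(18 + G\right) = -144 - 8 G$)
$A{\left(r,z \right)} = - 4 r$ ($A{\left(r,z \right)} = \left(-4\right) 1 r = - 4 r$)
$\frac{1}{A{\left(-2902,j{\left(-9,7 \right)} \right)} + v{\left(-348,1165 \right)}} = \frac{1}{\left(-4\right) \left(-2902\right) + \left(\frac{763}{2} - -7192\right)} = \frac{1}{11608 + \left(\frac{763}{2} + 7192\right)} = \frac{1}{11608 + \frac{15147}{2}} = \frac{1}{\frac{38363}{2}} = \frac{2}{38363}$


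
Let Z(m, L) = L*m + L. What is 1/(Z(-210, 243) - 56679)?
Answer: -1/107466 ≈ -9.3053e-6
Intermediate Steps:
Z(m, L) = L + L*m
1/(Z(-210, 243) - 56679) = 1/(243*(1 - 210) - 56679) = 1/(243*(-209) - 56679) = 1/(-50787 - 56679) = 1/(-107466) = -1/107466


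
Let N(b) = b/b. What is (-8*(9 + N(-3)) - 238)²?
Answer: 101124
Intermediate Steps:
N(b) = 1
(-8*(9 + N(-3)) - 238)² = (-8*(9 + 1) - 238)² = (-8*10 - 238)² = (-80 - 238)² = (-318)² = 101124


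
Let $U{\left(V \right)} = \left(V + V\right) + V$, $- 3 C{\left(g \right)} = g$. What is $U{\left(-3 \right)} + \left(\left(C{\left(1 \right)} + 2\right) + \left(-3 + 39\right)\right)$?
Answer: $\frac{86}{3} \approx 28.667$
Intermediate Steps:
$C{\left(g \right)} = - \frac{g}{3}$
$U{\left(V \right)} = 3 V$ ($U{\left(V \right)} = 2 V + V = 3 V$)
$U{\left(-3 \right)} + \left(\left(C{\left(1 \right)} + 2\right) + \left(-3 + 39\right)\right) = 3 \left(-3\right) + \left(\left(\left(- \frac{1}{3}\right) 1 + 2\right) + \left(-3 + 39\right)\right) = -9 + \left(\left(- \frac{1}{3} + 2\right) + 36\right) = -9 + \left(\frac{5}{3} + 36\right) = -9 + \frac{113}{3} = \frac{86}{3}$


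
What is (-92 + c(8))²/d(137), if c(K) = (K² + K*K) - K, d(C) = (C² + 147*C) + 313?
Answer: 112/5603 ≈ 0.019989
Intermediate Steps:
d(C) = 313 + C² + 147*C
c(K) = -K + 2*K² (c(K) = (K² + K²) - K = 2*K² - K = -K + 2*K²)
(-92 + c(8))²/d(137) = (-92 + 8*(-1 + 2*8))²/(313 + 137² + 147*137) = (-92 + 8*(-1 + 16))²/(313 + 18769 + 20139) = (-92 + 8*15)²/39221 = (-92 + 120)²*(1/39221) = 28²*(1/39221) = 784*(1/39221) = 112/5603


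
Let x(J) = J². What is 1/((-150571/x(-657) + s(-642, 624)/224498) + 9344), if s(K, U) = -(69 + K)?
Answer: 96904337202/905440571262007 ≈ 0.00010702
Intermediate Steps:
s(K, U) = -69 - K
1/((-150571/x(-657) + s(-642, 624)/224498) + 9344) = 1/((-150571/((-657)²) + (-69 - 1*(-642))/224498) + 9344) = 1/((-150571/431649 + (-69 + 642)*(1/224498)) + 9344) = 1/((-150571*1/431649 + 573*(1/224498)) + 9344) = 1/((-150571/431649 + 573/224498) + 9344) = 1/(-33555553481/96904337202 + 9344) = 1/(905440571262007/96904337202) = 96904337202/905440571262007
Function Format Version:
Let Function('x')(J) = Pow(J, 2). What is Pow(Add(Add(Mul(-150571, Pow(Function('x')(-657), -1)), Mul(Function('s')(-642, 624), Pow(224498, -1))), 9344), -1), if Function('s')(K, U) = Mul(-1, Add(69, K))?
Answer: Rational(96904337202, 905440571262007) ≈ 0.00010702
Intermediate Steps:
Function('s')(K, U) = Add(-69, Mul(-1, K))
Pow(Add(Add(Mul(-150571, Pow(Function('x')(-657), -1)), Mul(Function('s')(-642, 624), Pow(224498, -1))), 9344), -1) = Pow(Add(Add(Mul(-150571, Pow(Pow(-657, 2), -1)), Mul(Add(-69, Mul(-1, -642)), Pow(224498, -1))), 9344), -1) = Pow(Add(Add(Mul(-150571, Pow(431649, -1)), Mul(Add(-69, 642), Rational(1, 224498))), 9344), -1) = Pow(Add(Add(Mul(-150571, Rational(1, 431649)), Mul(573, Rational(1, 224498))), 9344), -1) = Pow(Add(Add(Rational(-150571, 431649), Rational(573, 224498)), 9344), -1) = Pow(Add(Rational(-33555553481, 96904337202), 9344), -1) = Pow(Rational(905440571262007, 96904337202), -1) = Rational(96904337202, 905440571262007)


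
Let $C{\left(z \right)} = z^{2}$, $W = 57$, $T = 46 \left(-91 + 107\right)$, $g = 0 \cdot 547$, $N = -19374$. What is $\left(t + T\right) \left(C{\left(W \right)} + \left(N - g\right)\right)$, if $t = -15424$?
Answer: $236844000$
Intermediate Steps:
$g = 0$
$T = 736$ ($T = 46 \cdot 16 = 736$)
$\left(t + T\right) \left(C{\left(W \right)} + \left(N - g\right)\right) = \left(-15424 + 736\right) \left(57^{2} - 19374\right) = - 14688 \left(3249 + \left(-19374 + 0\right)\right) = - 14688 \left(3249 - 19374\right) = \left(-14688\right) \left(-16125\right) = 236844000$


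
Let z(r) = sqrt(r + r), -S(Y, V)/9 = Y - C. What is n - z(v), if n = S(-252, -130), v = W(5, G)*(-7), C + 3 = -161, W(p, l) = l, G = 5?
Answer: 792 - I*sqrt(70) ≈ 792.0 - 8.3666*I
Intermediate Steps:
C = -164 (C = -3 - 161 = -164)
S(Y, V) = -1476 - 9*Y (S(Y, V) = -9*(Y - 1*(-164)) = -9*(Y + 164) = -9*(164 + Y) = -1476 - 9*Y)
v = -35 (v = 5*(-7) = -35)
n = 792 (n = -1476 - 9*(-252) = -1476 + 2268 = 792)
z(r) = sqrt(2)*sqrt(r) (z(r) = sqrt(2*r) = sqrt(2)*sqrt(r))
n - z(v) = 792 - sqrt(2)*sqrt(-35) = 792 - sqrt(2)*I*sqrt(35) = 792 - I*sqrt(70)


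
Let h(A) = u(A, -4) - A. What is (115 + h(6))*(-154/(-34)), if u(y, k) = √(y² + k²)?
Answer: 8393/17 + 154*√13/17 ≈ 526.37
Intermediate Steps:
u(y, k) = √(k² + y²)
h(A) = √(16 + A²) - A (h(A) = √((-4)² + A²) - A = √(16 + A²) - A)
(115 + h(6))*(-154/(-34)) = (115 + (√(16 + 6²) - 1*6))*(-154/(-34)) = (115 + (√(16 + 36) - 6))*(-154*(-1/34)) = (115 + (√52 - 6))*(77/17) = (115 + (2*√13 - 6))*(77/17) = (115 + (-6 + 2*√13))*(77/17) = (109 + 2*√13)*(77/17) = 8393/17 + 154*√13/17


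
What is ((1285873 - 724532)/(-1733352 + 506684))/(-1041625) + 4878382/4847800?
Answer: 7791560335143876/7742712584316125 ≈ 1.0063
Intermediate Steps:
((1285873 - 724532)/(-1733352 + 506684))/(-1041625) + 4878382/4847800 = (561341/(-1226668))*(-1/1041625) + 4878382*(1/4847800) = (561341*(-1/1226668))*(-1/1041625) + 2439191/2423900 = -561341/1226668*(-1/1041625) + 2439191/2423900 = 561341/1277728055500 + 2439191/2423900 = 7791560335143876/7742712584316125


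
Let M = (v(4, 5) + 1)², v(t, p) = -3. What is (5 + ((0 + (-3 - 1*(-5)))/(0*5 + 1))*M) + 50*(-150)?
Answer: -7487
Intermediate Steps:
M = 4 (M = (-3 + 1)² = (-2)² = 4)
(5 + ((0 + (-3 - 1*(-5)))/(0*5 + 1))*M) + 50*(-150) = (5 + ((0 + (-3 - 1*(-5)))/(0*5 + 1))*4) + 50*(-150) = (5 + ((0 + (-3 + 5))/(0 + 1))*4) - 7500 = (5 + ((0 + 2)/1)*4) - 7500 = (5 + (2*1)*4) - 7500 = (5 + 2*4) - 7500 = (5 + 8) - 7500 = 13 - 7500 = -7487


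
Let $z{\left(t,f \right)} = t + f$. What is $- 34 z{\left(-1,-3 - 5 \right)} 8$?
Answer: $2448$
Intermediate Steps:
$z{\left(t,f \right)} = f + t$
$- 34 z{\left(-1,-3 - 5 \right)} 8 = - 34 \left(\left(-3 - 5\right) - 1\right) 8 = - 34 \left(-8 - 1\right) 8 = \left(-34\right) \left(-9\right) 8 = 306 \cdot 8 = 2448$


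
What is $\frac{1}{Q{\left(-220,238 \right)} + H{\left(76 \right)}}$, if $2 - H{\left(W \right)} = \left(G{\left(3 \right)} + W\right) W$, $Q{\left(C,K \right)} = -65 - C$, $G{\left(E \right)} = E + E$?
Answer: $- \frac{1}{6075} \approx -0.00016461$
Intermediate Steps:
$G{\left(E \right)} = 2 E$
$H{\left(W \right)} = 2 - W \left(6 + W\right)$ ($H{\left(W \right)} = 2 - \left(2 \cdot 3 + W\right) W = 2 - \left(6 + W\right) W = 2 - W \left(6 + W\right)$)
$\frac{1}{Q{\left(-220,238 \right)} + H{\left(76 \right)}} = \frac{1}{\left(-65 - -220\right) - 6230} = \frac{1}{\left(-65 + 220\right) - 6230} = \frac{1}{155 - 6230} = \frac{1}{-6075} = - \frac{1}{6075}$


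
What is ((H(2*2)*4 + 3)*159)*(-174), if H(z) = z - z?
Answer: -82998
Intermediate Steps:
H(z) = 0
((H(2*2)*4 + 3)*159)*(-174) = ((0*4 + 3)*159)*(-174) = ((0 + 3)*159)*(-174) = (3*159)*(-174) = 477*(-174) = -82998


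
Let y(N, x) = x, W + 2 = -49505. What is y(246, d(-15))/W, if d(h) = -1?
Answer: 1/49507 ≈ 2.0199e-5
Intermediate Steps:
W = -49507 (W = -2 - 49505 = -49507)
y(246, d(-15))/W = -1/(-49507) = -1*(-1/49507) = 1/49507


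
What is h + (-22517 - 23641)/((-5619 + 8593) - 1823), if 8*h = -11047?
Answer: -13084361/9208 ≈ -1421.0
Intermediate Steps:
h = -11047/8 (h = (⅛)*(-11047) = -11047/8 ≈ -1380.9)
h + (-22517 - 23641)/((-5619 + 8593) - 1823) = -11047/8 + (-22517 - 23641)/((-5619 + 8593) - 1823) = -11047/8 - 46158/(2974 - 1823) = -11047/8 - 46158/1151 = -13084361/9208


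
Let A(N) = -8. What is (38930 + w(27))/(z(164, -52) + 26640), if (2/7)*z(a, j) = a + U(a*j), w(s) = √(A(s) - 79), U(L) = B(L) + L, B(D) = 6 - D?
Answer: 7786/5447 + I*√87/27235 ≈ 1.4294 + 0.00034248*I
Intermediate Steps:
U(L) = 6 (U(L) = (6 - L) + L = 6)
w(s) = I*√87 (w(s) = √(-8 - 79) = √(-87) = I*√87)
z(a, j) = 21 + 7*a/2 (z(a, j) = 7*(a + 6)/2 = 7*(6 + a)/2 = 21 + 7*a/2)
(38930 + w(27))/(z(164, -52) + 26640) = (38930 + I*√87)/((21 + (7/2)*164) + 26640) = (38930 + I*√87)/((21 + 574) + 26640) = (38930 + I*√87)/(595 + 26640) = (38930 + I*√87)/27235 = (38930 + I*√87)*(1/27235) = 7786/5447 + I*√87/27235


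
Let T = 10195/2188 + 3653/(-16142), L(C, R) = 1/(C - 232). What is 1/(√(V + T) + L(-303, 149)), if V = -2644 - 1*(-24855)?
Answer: 9447751180/112288948591992127 + 572450*√1731984994368024767/112288948591992127 ≈ 0.0067093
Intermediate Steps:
L(C, R) = 1/(-232 + C)
V = 22211 (V = -2644 + 24855 = 22211)
T = 78287463/17659348 (T = 10195*(1/2188) + 3653*(-1/16142) = 10195/2188 - 3653/16142 = 78287463/17659348 ≈ 4.4332)
1/(√(V + T) + L(-303, 149)) = 1/(√(22211 + 78287463/17659348) + 1/(-232 - 303)) = 1/(√(392310065891/17659348) + 1/(-535)) = 1/(√1731984994368024767/8829674 - 1/535) = 1/(-1/535 + √1731984994368024767/8829674)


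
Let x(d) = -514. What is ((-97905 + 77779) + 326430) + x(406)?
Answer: 305790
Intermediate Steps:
((-97905 + 77779) + 326430) + x(406) = ((-97905 + 77779) + 326430) - 514 = (-20126 + 326430) - 514 = 306304 - 514 = 305790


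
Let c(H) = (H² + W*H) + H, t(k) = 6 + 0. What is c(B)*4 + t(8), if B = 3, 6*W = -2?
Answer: 50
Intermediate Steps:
W = -⅓ (W = (⅙)*(-2) = -⅓ ≈ -0.33333)
t(k) = 6
c(H) = H² + 2*H/3 (c(H) = (H² - H/3) + H = H² + 2*H/3)
c(B)*4 + t(8) = ((⅓)*3*(2 + 3*3))*4 + 6 = ((⅓)*3*(2 + 9))*4 + 6 = ((⅓)*3*11)*4 + 6 = 11*4 + 6 = 44 + 6 = 50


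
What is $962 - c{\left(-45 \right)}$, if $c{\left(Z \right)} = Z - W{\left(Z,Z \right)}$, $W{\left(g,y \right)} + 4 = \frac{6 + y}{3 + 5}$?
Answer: $\frac{7985}{8} \approx 998.13$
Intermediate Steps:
$W{\left(g,y \right)} = - \frac{13}{4} + \frac{y}{8}$ ($W{\left(g,y \right)} = -4 + \frac{6 + y}{3 + 5} = -4 + \frac{6 + y}{8} = -4 + \left(6 + y\right) \frac{1}{8} = -4 + \left(\frac{3}{4} + \frac{y}{8}\right) = - \frac{13}{4} + \frac{y}{8}$)
$c{\left(Z \right)} = \frac{13}{4} + \frac{7 Z}{8}$ ($c{\left(Z \right)} = Z - \left(- \frac{13}{4} + \frac{Z}{8}\right) = \frac{13}{4} + \frac{7 Z}{8}$)
$962 - c{\left(-45 \right)} = 962 - \left(\frac{13}{4} + \frac{7}{8} \left(-45\right)\right) = 962 - \left(\frac{13}{4} - \frac{315}{8}\right) = 962 - - \frac{289}{8} = 962 + \frac{289}{8} = \frac{7985}{8}$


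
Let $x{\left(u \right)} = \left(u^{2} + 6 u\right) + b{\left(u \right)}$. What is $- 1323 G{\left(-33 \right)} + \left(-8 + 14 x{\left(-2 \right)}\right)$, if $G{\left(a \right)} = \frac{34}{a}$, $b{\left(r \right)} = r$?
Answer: $\frac{13366}{11} \approx 1215.1$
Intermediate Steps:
$x{\left(u \right)} = u^{2} + 7 u$ ($x{\left(u \right)} = \left(u^{2} + 6 u\right) + u = u^{2} + 7 u$)
$- 1323 G{\left(-33 \right)} + \left(-8 + 14 x{\left(-2 \right)}\right) = - 1323 \frac{34}{-33} + \left(-8 + 14 \left(- 2 \left(7 - 2\right)\right)\right) = - 1323 \cdot 34 \left(- \frac{1}{33}\right) + \left(-8 + 14 \left(\left(-2\right) 5\right)\right) = \left(-1323\right) \left(- \frac{34}{33}\right) + \left(-8 + 14 \left(-10\right)\right) = \frac{14994}{11} - 148 = \frac{13366}{11}$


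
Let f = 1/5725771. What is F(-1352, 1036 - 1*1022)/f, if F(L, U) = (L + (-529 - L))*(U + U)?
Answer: -84810120052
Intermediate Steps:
F(L, U) = -1058*U
f = 1/5725771 ≈ 1.7465e-7
F(-1352, 1036 - 1*1022)/f = (-1058*(1036 - 1*1022))/(1/5725771) = -1058*(1036 - 1022)*5725771 = -1058*14*5725771 = -14812*5725771 = -84810120052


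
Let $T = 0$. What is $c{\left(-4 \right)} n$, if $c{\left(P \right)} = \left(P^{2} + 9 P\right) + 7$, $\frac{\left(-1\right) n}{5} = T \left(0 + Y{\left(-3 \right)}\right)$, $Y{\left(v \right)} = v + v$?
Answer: $0$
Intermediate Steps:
$Y{\left(v \right)} = 2 v$
$n = 0$ ($n = - 5 \cdot 0 \left(0 + 2 \left(-3\right)\right) = - 5 \cdot 0 \left(0 - 6\right) = - 5 \cdot 0 \left(-6\right) = \left(-5\right) 0 = 0$)
$c{\left(P \right)} = 7 + P^{2} + 9 P$
$c{\left(-4 \right)} n = \left(7 + \left(-4\right)^{2} + 9 \left(-4\right)\right) 0 = \left(7 + 16 - 36\right) 0 = \left(-13\right) 0 = 0$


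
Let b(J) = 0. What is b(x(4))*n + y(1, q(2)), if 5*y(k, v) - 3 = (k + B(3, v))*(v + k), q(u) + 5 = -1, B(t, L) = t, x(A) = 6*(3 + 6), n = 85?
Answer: -17/5 ≈ -3.4000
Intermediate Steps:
x(A) = 54 (x(A) = 6*9 = 54)
q(u) = -6 (q(u) = -5 - 1 = -6)
y(k, v) = 3/5 + (3 + k)*(k + v)/5 (y(k, v) = 3/5 + ((k + 3)*(v + k))/5 = 3/5 + ((3 + k)*(k + v))/5 = 3/5 + (3 + k)*(k + v)/5)
b(x(4))*n + y(1, q(2)) = 0*85 + (3/5 + (1/5)*1**2 + (3/5)*1 + (3/5)*(-6) + (1/5)*1*(-6)) = 0 + (3/5 + (1/5)*1 + 3/5 - 18/5 - 6/5) = 0 + (3/5 + 1/5 + 3/5 - 18/5 - 6/5) = 0 - 17/5 = -17/5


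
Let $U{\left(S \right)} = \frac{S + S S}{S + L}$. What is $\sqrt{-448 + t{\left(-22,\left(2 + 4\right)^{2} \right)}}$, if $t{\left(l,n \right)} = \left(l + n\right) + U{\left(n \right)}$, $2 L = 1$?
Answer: $\frac{i \sqrt{2118314}}{73} \approx 19.938 i$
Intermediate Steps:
$L = \frac{1}{2}$ ($L = \frac{1}{2} \cdot 1 = \frac{1}{2} \approx 0.5$)
$U{\left(S \right)} = \frac{S + S^{2}}{\frac{1}{2} + S}$ ($U{\left(S \right)} = \frac{S + S S}{S + \frac{1}{2}} = \frac{S + S^{2}}{\frac{1}{2} + S}$)
$t{\left(l,n \right)} = l + n + \frac{2 n \left(1 + n\right)}{1 + 2 n}$ ($t{\left(l,n \right)} = \left(l + n\right) + \frac{2 n \left(1 + n\right)}{1 + 2 n} = l + n + \frac{2 n \left(1 + n\right)}{1 + 2 n}$)
$\sqrt{-448 + t{\left(-22,\left(2 + 4\right)^{2} \right)}} = \sqrt{-448 + \frac{\left(1 + 2 \left(2 + 4\right)^{2}\right) \left(-22 + \left(2 + 4\right)^{2}\right) + 2 \left(2 + 4\right)^{2} \left(1 + \left(2 + 4\right)^{2}\right)}{1 + 2 \left(2 + 4\right)^{2}}} = \sqrt{-448 + \frac{\left(1 + 2 \cdot 6^{2}\right) \left(-22 + 6^{2}\right) + 2 \cdot 6^{2} \left(1 + 6^{2}\right)}{1 + 2 \cdot 6^{2}}} = \sqrt{-448 + \frac{\left(1 + 2 \cdot 36\right) \left(-22 + 36\right) + 2 \cdot 36 \left(1 + 36\right)}{1 + 2 \cdot 36}} = \sqrt{-448 + \frac{\left(1 + 72\right) 14 + 2 \cdot 36 \cdot 37}{1 + 72}} = \sqrt{-448 + \frac{73 \cdot 14 + 2664}{73}} = \sqrt{-448 + \frac{1022 + 2664}{73}} = \sqrt{-448 + \frac{1}{73} \cdot 3686} = \sqrt{-448 + \frac{3686}{73}} = \sqrt{- \frac{29018}{73}} = \frac{i \sqrt{2118314}}{73}$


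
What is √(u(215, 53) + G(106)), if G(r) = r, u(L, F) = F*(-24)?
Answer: I*√1166 ≈ 34.147*I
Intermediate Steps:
u(L, F) = -24*F
√(u(215, 53) + G(106)) = √(-24*53 + 106) = √(-1272 + 106) = √(-1166) = I*√1166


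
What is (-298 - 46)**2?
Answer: 118336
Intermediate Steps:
(-298 - 46)**2 = (-344)**2 = 118336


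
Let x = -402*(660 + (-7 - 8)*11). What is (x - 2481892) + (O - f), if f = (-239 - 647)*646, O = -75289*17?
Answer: -3388439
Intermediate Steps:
O = -1279913
f = -572356 (f = -886*646 = -572356)
x = -198990 (x = -402*(660 - 15*11) = -402*(660 - 165) = -402*495 = -198990)
(x - 2481892) + (O - f) = (-198990 - 2481892) + (-1279913 - 1*(-572356)) = -2680882 + (-1279913 + 572356) = -2680882 - 707557 = -3388439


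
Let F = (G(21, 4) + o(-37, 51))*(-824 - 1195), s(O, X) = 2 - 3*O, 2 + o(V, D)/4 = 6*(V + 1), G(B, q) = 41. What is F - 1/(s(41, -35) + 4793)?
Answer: 7838630207/4672 ≈ 1.6778e+6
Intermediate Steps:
o(V, D) = 16 + 24*V (o(V, D) = -8 + 4*(6*(V + 1)) = -8 + 4*(6*(1 + V)) = -8 + 4*(6 + 6*V) = -8 + (24 + 24*V) = 16 + 24*V)
F = 1677789 (F = (41 + (16 + 24*(-37)))*(-824 - 1195) = (41 + (16 - 888))*(-2019) = (41 - 872)*(-2019) = -831*(-2019) = 1677789)
F - 1/(s(41, -35) + 4793) = 1677789 - 1/((2 - 3*41) + 4793) = 1677789 - 1/((2 - 123) + 4793) = 1677789 - 1/(-121 + 4793) = 1677789 - 1/4672 = 7838630207/4672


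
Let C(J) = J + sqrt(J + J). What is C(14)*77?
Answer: 1078 + 154*sqrt(7) ≈ 1485.4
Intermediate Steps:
C(J) = J + sqrt(2)*sqrt(J) (C(J) = J + sqrt(2*J) = J + sqrt(2)*sqrt(J))
C(14)*77 = (14 + sqrt(2)*sqrt(14))*77 = (14 + 2*sqrt(7))*77 = 1078 + 154*sqrt(7)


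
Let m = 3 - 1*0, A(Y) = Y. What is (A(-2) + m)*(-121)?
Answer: -121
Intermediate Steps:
m = 3 (m = 3 + 0 = 3)
(A(-2) + m)*(-121) = (-2 + 3)*(-121) = 1*(-121) = -121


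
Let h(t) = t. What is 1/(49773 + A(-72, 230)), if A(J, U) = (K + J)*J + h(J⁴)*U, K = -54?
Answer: 1/6181045725 ≈ 1.6178e-10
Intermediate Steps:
A(J, U) = J*(-54 + J) + U*J⁴ (A(J, U) = (-54 + J)*J + J⁴*U = J*(-54 + J) + U*J⁴)
1/(49773 + A(-72, 230)) = 1/(49773 - 72*(-54 - 72 + 230*(-72)³)) = 1/(49773 - 72*(-54 - 72 + 230*(-373248))) = 1/(49773 - 72*(-54 - 72 - 85847040)) = 1/(49773 - 72*(-85847166)) = 1/(49773 + 6180995952) = 1/6181045725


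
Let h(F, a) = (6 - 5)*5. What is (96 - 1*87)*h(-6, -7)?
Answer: 45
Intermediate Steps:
h(F, a) = 5 (h(F, a) = 1*5 = 5)
(96 - 1*87)*h(-6, -7) = (96 - 1*87)*5 = (96 - 87)*5 = 9*5 = 45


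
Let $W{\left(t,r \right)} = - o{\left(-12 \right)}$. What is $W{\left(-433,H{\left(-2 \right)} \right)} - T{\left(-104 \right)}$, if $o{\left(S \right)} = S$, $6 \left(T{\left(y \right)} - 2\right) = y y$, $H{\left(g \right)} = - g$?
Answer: $- \frac{5378}{3} \approx -1792.7$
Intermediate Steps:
$T{\left(y \right)} = 2 + \frac{y^{2}}{6}$ ($T{\left(y \right)} = 2 + \frac{y y}{6} = 2 + \frac{y^{2}}{6}$)
$W{\left(t,r \right)} = 12$ ($W{\left(t,r \right)} = \left(-1\right) \left(-12\right) = 12$)
$W{\left(-433,H{\left(-2 \right)} \right)} - T{\left(-104 \right)} = 12 - \left(2 + \frac{\left(-104\right)^{2}}{6}\right) = 12 - \left(2 + \frac{1}{6} \cdot 10816\right) = 12 - \left(2 + \frac{5408}{3}\right) = 12 - \frac{5414}{3} = - \frac{5378}{3}$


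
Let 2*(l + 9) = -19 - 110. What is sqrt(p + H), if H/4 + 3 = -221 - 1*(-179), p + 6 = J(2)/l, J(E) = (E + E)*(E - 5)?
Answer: I*sqrt(9106)/7 ≈ 13.632*I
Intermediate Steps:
J(E) = 2*E*(-5 + E) (J(E) = (2*E)*(-5 + E) = 2*E*(-5 + E))
l = -147/2 (l = -9 + (-19 - 110)/2 = -9 + (1/2)*(-129) = -9 - 129/2 = -147/2 ≈ -73.500)
p = -286/49 (p = -6 + (2*2*(-5 + 2))/(-147/2) = -6 + (2*2*(-3))*(-2/147) = -6 - 12*(-2/147) = -6 + 8/49 = -286/49 ≈ -5.8367)
H = -180 (H = -12 + 4*(-221 - 1*(-179)) = -12 + 4*(-221 + 179) = -12 + 4*(-42) = -12 - 168 = -180)
sqrt(p + H) = sqrt(-286/49 - 180) = sqrt(-9106/49) = I*sqrt(9106)/7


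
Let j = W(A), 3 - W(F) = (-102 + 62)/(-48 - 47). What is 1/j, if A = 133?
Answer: 19/49 ≈ 0.38775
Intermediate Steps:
W(F) = 49/19 (W(F) = 3 - (-102 + 62)/(-48 - 47) = 3 - (-40)/(-95) = 3 - (-40)*(-1)/95 = 3 - 1*8/19 = 3 - 8/19 = 49/19)
j = 49/19 ≈ 2.5789
1/j = 1/(49/19) = 19/49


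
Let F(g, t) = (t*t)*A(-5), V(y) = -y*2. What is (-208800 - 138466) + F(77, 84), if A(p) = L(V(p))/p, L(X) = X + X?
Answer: -375490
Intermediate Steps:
V(y) = -2*y
L(X) = 2*X
A(p) = -4 (A(p) = (2*(-2*p))/p = (-4*p)/p = -4)
F(g, t) = -4*t² (F(g, t) = (t*t)*(-4) = t²*(-4) = -4*t²)
(-208800 - 138466) + F(77, 84) = (-208800 - 138466) - 4*84² = -347266 - 4*7056 = -347266 - 28224 = -375490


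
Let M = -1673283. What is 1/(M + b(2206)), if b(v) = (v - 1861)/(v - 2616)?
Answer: -82/137209275 ≈ -5.9763e-7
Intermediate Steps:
b(v) = (-1861 + v)/(-2616 + v)
1/(M + b(2206)) = 1/(-1673283 + (-1861 + 2206)/(-2616 + 2206)) = 1/(-1673283 + 345/(-410)) = 1/(-1673283 - 1/410*345) = 1/(-1673283 - 69/82) = 1/(-137209275/82) = -82/137209275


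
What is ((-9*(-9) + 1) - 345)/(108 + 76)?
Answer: -263/184 ≈ -1.4293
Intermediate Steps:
((-9*(-9) + 1) - 345)/(108 + 76) = ((81 + 1) - 345)/184 = (82 - 345)*(1/184) = -263*1/184 = -263/184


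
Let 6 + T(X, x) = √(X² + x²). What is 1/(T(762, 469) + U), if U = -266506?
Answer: -266512/71027845539 - √800605/71027845539 ≈ -3.7648e-6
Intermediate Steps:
T(X, x) = -6 + √(X² + x²)
1/(T(762, 469) + U) = 1/((-6 + √(762² + 469²)) - 266506) = 1/((-6 + √(580644 + 219961)) - 266506) = 1/((-6 + √800605) - 266506) = 1/(-266512 + √800605)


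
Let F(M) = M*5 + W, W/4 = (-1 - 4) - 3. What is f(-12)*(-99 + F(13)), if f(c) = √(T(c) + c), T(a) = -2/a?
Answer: -11*I*√426 ≈ -227.04*I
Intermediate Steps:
f(c) = √(c - 2/c) (f(c) = √(-2/c + c) = √(c - 2/c))
W = -32 (W = 4*((-1 - 4) - 3) = 4*(-5 - 3) = 4*(-8) = -32)
F(M) = -32 + 5*M (F(M) = M*5 - 32 = 5*M - 32 = -32 + 5*M)
f(-12)*(-99 + F(13)) = √(-12 - 2/(-12))*(-99 + (-32 + 5*13)) = √(-12 - 2*(-1/12))*(-99 + (-32 + 65)) = √(-12 + ⅙)*(-99 + 33) = √(-71/6)*(-66) = (I*√426/6)*(-66) = -11*I*√426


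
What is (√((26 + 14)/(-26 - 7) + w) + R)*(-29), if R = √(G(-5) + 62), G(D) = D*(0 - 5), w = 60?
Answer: -29*√87 - 58*√16005/33 ≈ -492.85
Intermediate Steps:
G(D) = -5*D (G(D) = D*(-5) = -5*D)
R = √87 (R = √(-5*(-5) + 62) = √(25 + 62) = √87 ≈ 9.3274)
(√((26 + 14)/(-26 - 7) + w) + R)*(-29) = (√((26 + 14)/(-26 - 7) + 60) + √87)*(-29) = (√(40/(-33) + 60) + √87)*(-29) = (√(40*(-1/33) + 60) + √87)*(-29) = (√(-40/33 + 60) + √87)*(-29) = (√(1940/33) + √87)*(-29) = (2*√16005/33 + √87)*(-29) = (√87 + 2*√16005/33)*(-29) = -29*√87 - 58*√16005/33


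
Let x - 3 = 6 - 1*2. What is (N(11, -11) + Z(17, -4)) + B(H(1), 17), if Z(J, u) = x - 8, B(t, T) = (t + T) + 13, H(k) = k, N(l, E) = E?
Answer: 19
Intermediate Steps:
x = 7 (x = 3 + (6 - 1*2) = 3 + (6 - 2) = 3 + 4 = 7)
B(t, T) = 13 + T + t (B(t, T) = (T + t) + 13 = 13 + T + t)
Z(J, u) = -1 (Z(J, u) = 7 - 8 = -1)
(N(11, -11) + Z(17, -4)) + B(H(1), 17) = (-11 - 1) + (13 + 17 + 1) = -12 + 31 = 19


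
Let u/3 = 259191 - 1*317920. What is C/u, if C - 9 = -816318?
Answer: 272103/58729 ≈ 4.6332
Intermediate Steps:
u = -176187 (u = 3*(259191 - 1*317920) = 3*(259191 - 317920) = 3*(-58729) = -176187)
C = -816309 (C = 9 - 816318 = -816309)
C/u = -816309/(-176187) = -816309*(-1/176187) = 272103/58729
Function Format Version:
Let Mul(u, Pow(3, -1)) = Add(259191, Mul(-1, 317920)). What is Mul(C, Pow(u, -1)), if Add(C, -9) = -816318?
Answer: Rational(272103, 58729) ≈ 4.6332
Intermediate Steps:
u = -176187 (u = Mul(3, Add(259191, Mul(-1, 317920))) = Mul(3, Add(259191, -317920)) = Mul(3, -58729) = -176187)
C = -816309 (C = Add(9, -816318) = -816309)
Mul(C, Pow(u, -1)) = Mul(-816309, Pow(-176187, -1)) = Mul(-816309, Rational(-1, 176187)) = Rational(272103, 58729)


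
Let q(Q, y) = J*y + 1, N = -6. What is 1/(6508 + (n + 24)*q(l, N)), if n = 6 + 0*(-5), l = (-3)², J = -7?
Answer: 1/7798 ≈ 0.00012824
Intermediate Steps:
l = 9
n = 6 (n = 6 + 0 = 6)
q(Q, y) = 1 - 7*y (q(Q, y) = -7*y + 1 = 1 - 7*y)
1/(6508 + (n + 24)*q(l, N)) = 1/(6508 + (6 + 24)*(1 - 7*(-6))) = 1/(6508 + 30*(1 + 42)) = 1/(6508 + 30*43) = 1/(6508 + 1290) = 1/7798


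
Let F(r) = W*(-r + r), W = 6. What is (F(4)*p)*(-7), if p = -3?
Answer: 0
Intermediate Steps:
F(r) = 0 (F(r) = 6*(-r + r) = 6*0 = 0)
(F(4)*p)*(-7) = (0*(-3))*(-7) = 0*(-7) = 0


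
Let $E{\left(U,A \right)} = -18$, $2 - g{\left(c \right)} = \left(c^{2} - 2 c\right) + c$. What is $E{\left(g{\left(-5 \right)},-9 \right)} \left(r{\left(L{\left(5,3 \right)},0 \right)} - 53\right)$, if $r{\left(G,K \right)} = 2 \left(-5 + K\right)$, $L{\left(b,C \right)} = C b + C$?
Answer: $1134$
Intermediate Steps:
$L{\left(b,C \right)} = C + C b$
$g{\left(c \right)} = 2 + c - c^{2}$ ($g{\left(c \right)} = 2 - \left(\left(c^{2} - 2 c\right) + c\right) = 2 - \left(c^{2} - c\right) = 2 + c - c^{2}$)
$r{\left(G,K \right)} = -10 + 2 K$
$E{\left(g{\left(-5 \right)},-9 \right)} \left(r{\left(L{\left(5,3 \right)},0 \right)} - 53\right) = - 18 \left(\left(-10 + 2 \cdot 0\right) - 53\right) = - 18 \left(\left(-10 + 0\right) - 53\right) = - 18 \left(-10 - 53\right) = \left(-18\right) \left(-63\right) = 1134$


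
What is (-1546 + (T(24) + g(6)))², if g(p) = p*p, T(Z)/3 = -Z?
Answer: 2502724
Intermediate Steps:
T(Z) = -3*Z (T(Z) = 3*(-Z) = -3*Z)
g(p) = p²
(-1546 + (T(24) + g(6)))² = (-1546 + (-3*24 + 6²))² = (-1546 + (-72 + 36))² = (-1546 - 36)² = (-1582)² = 2502724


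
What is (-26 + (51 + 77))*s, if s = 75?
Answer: 7650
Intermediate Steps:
(-26 + (51 + 77))*s = (-26 + (51 + 77))*75 = (-26 + 128)*75 = 102*75 = 7650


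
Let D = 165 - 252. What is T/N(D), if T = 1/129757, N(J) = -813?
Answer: -1/105492441 ≈ -9.4794e-9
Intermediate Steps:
D = -87
T = 1/129757 ≈ 7.7067e-6
T/N(D) = (1/129757)/(-813) = (1/129757)*(-1/813) = -1/105492441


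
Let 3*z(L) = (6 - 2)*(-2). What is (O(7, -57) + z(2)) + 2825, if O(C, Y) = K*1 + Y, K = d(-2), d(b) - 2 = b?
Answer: 8296/3 ≈ 2765.3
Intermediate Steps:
d(b) = 2 + b
z(L) = -8/3 (z(L) = ((6 - 2)*(-2))/3 = (4*(-2))/3 = (⅓)*(-8) = -8/3)
K = 0 (K = 2 - 2 = 0)
O(C, Y) = Y (O(C, Y) = 0*1 + Y = 0 + Y = Y)
(O(7, -57) + z(2)) + 2825 = (-57 - 8/3) + 2825 = -179/3 + 2825 = 8296/3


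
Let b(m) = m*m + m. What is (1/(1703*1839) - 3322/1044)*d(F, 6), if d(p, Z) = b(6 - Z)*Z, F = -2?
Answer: 0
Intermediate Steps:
b(m) = m + m² (b(m) = m² + m = m + m²)
d(p, Z) = Z*(6 - Z)*(7 - Z) (d(p, Z) = ((6 - Z)*(1 + (6 - Z)))*Z = ((6 - Z)*(7 - Z))*Z = Z*(6 - Z)*(7 - Z))
(1/(1703*1839) - 3322/1044)*d(F, 6) = (1/(1703*1839) - 3322/1044)*(6*(-7 + 6)*(-6 + 6)) = ((1/1703)*(1/1839) - 3322*1/1044)*(6*(-1)*0) = (1/3131817 - 1661/522)*0 = -1733982505/544936158*0 = 0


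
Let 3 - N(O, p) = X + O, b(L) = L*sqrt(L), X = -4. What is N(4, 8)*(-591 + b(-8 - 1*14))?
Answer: -1773 - 66*I*sqrt(22) ≈ -1773.0 - 309.57*I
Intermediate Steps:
b(L) = L**(3/2)
N(O, p) = 7 - O (N(O, p) = 3 - (-4 + O) = 3 + (4 - O) = 7 - O)
N(4, 8)*(-591 + b(-8 - 1*14)) = (7 - 1*4)*(-591 + (-8 - 1*14)**(3/2)) = (7 - 4)*(-591 + (-8 - 14)**(3/2)) = 3*(-591 + (-22)**(3/2)) = 3*(-591 - 22*I*sqrt(22)) = -1773 - 66*I*sqrt(22)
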